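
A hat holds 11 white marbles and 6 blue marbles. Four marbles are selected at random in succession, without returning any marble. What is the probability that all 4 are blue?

3/476

Unordered draws without replacement: count favorable combinations over C(17,4).
Favorable = C(11,0) · C(6,4) = 15; total = C(17,4) = 2380.
P = 15/2380 = 3/476 ≈ 0.0063.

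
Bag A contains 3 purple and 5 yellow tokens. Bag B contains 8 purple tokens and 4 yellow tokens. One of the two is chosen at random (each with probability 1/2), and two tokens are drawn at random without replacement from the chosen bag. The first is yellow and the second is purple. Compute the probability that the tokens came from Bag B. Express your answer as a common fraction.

P(E | Bag A) = 15/56; P(E | Bag B) = 8/33.
P(E) = 1/2·15/56 + 1/2·8/33 = 943/3696.
By Bayes' rule, P(Bag B | E) = 4/33 / 943/3696 = 448/943 ≈ 0.4751.

448/943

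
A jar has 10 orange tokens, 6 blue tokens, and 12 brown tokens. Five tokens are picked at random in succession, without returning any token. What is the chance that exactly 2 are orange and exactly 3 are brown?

55/546

Unordered draws without replacement: count favorable combinations over C(28,5).
Favorable = C(10,2) · C(6,0) · C(12,3) = 9900; total = C(28,5) = 98280.
P = 9900/98280 = 55/546 ≈ 0.1007.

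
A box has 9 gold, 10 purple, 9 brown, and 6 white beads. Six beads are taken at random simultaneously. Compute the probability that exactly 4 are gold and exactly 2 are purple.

Unordered draws without replacement: count favorable combinations over C(34,6).
Favorable = C(9,4) · C(10,2) · C(9,0) · C(6,0) = 5670; total = C(34,6) = 1344904.
P = 5670/1344904 = 2835/672452 ≈ 0.0042.

2835/672452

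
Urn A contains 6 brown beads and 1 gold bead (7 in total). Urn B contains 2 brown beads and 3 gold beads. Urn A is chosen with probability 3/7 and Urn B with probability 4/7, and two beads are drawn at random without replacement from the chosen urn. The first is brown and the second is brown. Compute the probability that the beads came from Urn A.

75/89

P(E | Urn A) = 5/7; P(E | Urn B) = 1/10.
P(E) = 3/7·5/7 + 4/7·1/10 = 89/245.
By Bayes' rule, P(Urn A | E) = 15/49 / 89/245 = 75/89 ≈ 0.8427.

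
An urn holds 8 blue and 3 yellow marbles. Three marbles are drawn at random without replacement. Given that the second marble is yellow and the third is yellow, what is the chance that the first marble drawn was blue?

8/9

P(first=blue and the second marble is yellow and the third is yellow) = (8/11)·(3/10)·(2/9) = 8/165.
P(E) = Σ over first color = 8/165 + 1/165 = 3/55.
By Bayes, P(first=blue | E) = 8/165 / 3/55 = 8/9 ≈ 0.8889.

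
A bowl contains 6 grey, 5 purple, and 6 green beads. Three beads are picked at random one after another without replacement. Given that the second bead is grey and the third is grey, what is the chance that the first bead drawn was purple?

P(first=purple and the second bead is grey and the third is grey) = (5/17)·(6/16)·(5/15) = 5/136.
P(E) = Σ over first color = 1/34 + 5/136 + 3/68 = 15/136.
By Bayes, P(first=purple | E) = 5/136 / 15/136 = 1/3 ≈ 0.3333.

1/3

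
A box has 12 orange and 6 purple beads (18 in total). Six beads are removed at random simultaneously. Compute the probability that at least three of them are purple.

Sum the hypergeometric tail for j = 3,…,6 purple beads.
Favorable = C(6,3)·C(12,3) + C(6,4)·C(12,2) + C(6,5)·C(12,1) + C(6,6)·C(12,0) = 5463; total = C(18,6) = 18564.
P = 5463/18564 = 1821/6188 ≈ 0.2943.

1821/6188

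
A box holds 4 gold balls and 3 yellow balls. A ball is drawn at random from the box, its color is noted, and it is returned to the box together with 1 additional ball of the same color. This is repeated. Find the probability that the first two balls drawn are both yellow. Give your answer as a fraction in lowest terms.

3/14

After a yellow draw the box holds 4 yellow out of 8.
P = (3/7)·(4/8) = 3/14 ≈ 0.2143.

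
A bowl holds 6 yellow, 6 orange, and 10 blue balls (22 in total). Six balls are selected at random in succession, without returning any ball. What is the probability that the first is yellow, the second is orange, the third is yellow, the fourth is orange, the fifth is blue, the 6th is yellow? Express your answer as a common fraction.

50/74613

Multiply the conditional probability of each draw in order, without replacement, so each draw removes one from its color and from the total.
P = (6/22) · (6/21) · (5/20) · (5/19) · (10/18) · (4/17) = 50/74613 ≈ 0.0007.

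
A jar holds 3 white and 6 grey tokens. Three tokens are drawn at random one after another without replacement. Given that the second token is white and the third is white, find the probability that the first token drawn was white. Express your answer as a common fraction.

P(first=white and the second token is white and the third is white) = (3/9)·(2/8)·(1/7) = 1/84.
P(E) = Σ over first color = 1/84 + 1/14 = 1/12.
By Bayes, P(first=white | E) = 1/84 / 1/12 = 1/7 ≈ 0.1429.

1/7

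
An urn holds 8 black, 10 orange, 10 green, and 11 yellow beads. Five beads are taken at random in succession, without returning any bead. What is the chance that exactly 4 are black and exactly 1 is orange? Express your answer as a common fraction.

Unordered draws without replacement: count favorable combinations over C(39,5).
Favorable = C(8,4) · C(10,1) · C(10,0) · C(11,0) = 700; total = C(39,5) = 575757.
P = 700/575757 = 100/82251 ≈ 0.0012.

100/82251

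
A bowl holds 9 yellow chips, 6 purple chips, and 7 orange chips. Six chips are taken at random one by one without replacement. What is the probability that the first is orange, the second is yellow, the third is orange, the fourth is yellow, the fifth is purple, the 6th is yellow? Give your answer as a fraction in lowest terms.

Multiply the conditional probability of each draw in order, without replacement, so each draw removes one from its color and from the total.
P = (7/22) · (9/21) · (6/20) · (8/19) · (6/18) · (7/17) = 42/17765 ≈ 0.0024.

42/17765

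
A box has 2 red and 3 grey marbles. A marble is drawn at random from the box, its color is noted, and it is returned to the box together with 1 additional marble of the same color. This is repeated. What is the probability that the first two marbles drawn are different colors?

2/5

Either grey then red, or red then grey; after the first draw the total is 6.
P = (3/5)·(2/6) + (2/5)·(3/6) = 2/5 ≈ 0.4000.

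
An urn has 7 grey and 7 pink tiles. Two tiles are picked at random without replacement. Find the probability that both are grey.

3/13

Multiply the conditional probability of each draw in order, without replacement, so each draw removes one from its color and from the total.
P = (7/14) · (6/13) = 3/13 ≈ 0.2308.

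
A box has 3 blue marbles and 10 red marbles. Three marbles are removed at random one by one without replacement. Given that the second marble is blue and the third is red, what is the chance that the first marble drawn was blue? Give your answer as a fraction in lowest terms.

2/11

P(first=blue and the second marble is blue and the third is red) = (3/13)·(2/12)·(10/11) = 5/143.
P(E) = Σ over first color = 5/143 + 45/286 = 5/26.
By Bayes, P(first=blue | E) = 5/143 / 5/26 = 2/11 ≈ 0.1818.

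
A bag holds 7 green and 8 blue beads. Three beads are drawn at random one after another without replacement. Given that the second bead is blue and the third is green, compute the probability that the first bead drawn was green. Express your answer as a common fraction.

6/13

P(first=green and the second bead is blue and the third is green) = (7/15)·(8/14)·(6/13) = 8/65.
P(E) = Σ over first color = 8/65 + 28/195 = 4/15.
By Bayes, P(first=green | E) = 8/65 / 4/15 = 6/13 ≈ 0.4615.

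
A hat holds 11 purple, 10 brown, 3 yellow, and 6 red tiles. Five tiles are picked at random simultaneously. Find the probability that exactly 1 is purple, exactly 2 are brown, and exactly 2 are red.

275/5278

Unordered draws without replacement: count favorable combinations over C(30,5).
Favorable = C(11,1) · C(10,2) · C(3,0) · C(6,2) = 7425; total = C(30,5) = 142506.
P = 7425/142506 = 275/5278 ≈ 0.0521.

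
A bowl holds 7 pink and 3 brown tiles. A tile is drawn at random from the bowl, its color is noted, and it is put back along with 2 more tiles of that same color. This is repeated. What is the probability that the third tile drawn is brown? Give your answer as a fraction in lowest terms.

Sum over the four possibilities for the first two draws (brown/not-brown each), tracking how the brown count and total change by +2 per draw.
P(third is brown) = 3/10 ≈ 0.3000. (In a Pólya urn every draw has the same marginal probability 3/10.)

3/10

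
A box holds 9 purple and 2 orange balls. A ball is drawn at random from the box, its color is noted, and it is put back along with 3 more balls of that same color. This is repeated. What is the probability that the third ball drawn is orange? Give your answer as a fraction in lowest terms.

Sum over the four possibilities for the first two draws (orange/not-orange each), tracking how the orange count and total change by +3 per draw.
P(third is orange) = 2/11 ≈ 0.1818. (In a Pólya urn every draw has the same marginal probability 2/11.)

2/11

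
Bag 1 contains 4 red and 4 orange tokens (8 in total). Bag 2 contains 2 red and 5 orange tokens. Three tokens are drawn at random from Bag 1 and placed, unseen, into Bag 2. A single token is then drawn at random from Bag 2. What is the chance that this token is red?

7/20

Condition on how many of the transferred tokens are red (from Bag 1: 4 red of 8; then Bag 2 has 10 total).
  0 red: C(4,0)C(4,3)/C(8,3) = 1/14; then P = 2/10
  1 red: C(4,1)C(4,2)/C(8,3) = 3/7; then P = 3/10
  2 red: C(4,2)C(4,1)/C(8,3) = 3/7; then P = 4/10
  3 red: C(4,3)C(4,0)/C(8,3) = 1/14; then P = 5/10
P(red from Bag 2) = 7/20 ≈ 0.3500.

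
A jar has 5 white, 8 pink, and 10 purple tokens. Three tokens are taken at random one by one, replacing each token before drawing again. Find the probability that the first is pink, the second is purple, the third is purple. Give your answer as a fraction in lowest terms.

800/12167

Multiply the conditional probability of each draw in order, with replacement (the composition resets each draw).
P = (8/23) · (10/23) · (10/23) = 800/12167 ≈ 0.0658.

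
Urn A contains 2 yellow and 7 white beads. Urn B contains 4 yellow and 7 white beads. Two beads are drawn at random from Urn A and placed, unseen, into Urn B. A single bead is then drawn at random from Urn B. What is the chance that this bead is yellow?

40/117

Condition on how many of the transferred beads are yellow (from Urn A: 2 yellow of 9; then Urn B has 13 total).
  0 yellow: C(2,0)C(7,2)/C(9,2) = 7/12; then P = 4/13
  1 yellow: C(2,1)C(7,1)/C(9,2) = 7/18; then P = 5/13
  2 yellow: C(2,2)C(7,0)/C(9,2) = 1/36; then P = 6/13
P(yellow from Urn B) = 40/117 ≈ 0.3419.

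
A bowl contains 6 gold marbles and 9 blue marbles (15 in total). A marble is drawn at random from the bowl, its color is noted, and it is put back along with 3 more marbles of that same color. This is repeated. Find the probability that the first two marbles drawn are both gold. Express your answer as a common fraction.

After a gold draw the bowl holds 9 gold out of 18.
P = (6/15)·(9/18) = 1/5 ≈ 0.2000.

1/5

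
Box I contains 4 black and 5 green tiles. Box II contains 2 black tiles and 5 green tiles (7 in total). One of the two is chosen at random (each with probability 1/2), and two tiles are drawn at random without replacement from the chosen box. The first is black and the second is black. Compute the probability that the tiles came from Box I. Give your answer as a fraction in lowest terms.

P(E | Box I) = 1/6; P(E | Box II) = 1/21.
P(E) = 1/2·1/6 + 1/2·1/21 = 3/28.
By Bayes' rule, P(Box I | E) = 1/12 / 3/28 = 7/9 ≈ 0.7778.

7/9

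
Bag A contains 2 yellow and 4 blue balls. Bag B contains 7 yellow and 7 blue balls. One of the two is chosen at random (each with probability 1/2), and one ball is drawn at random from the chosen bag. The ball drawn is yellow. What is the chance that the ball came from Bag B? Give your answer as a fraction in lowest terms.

3/5

P(yellow | Bag A) = 1/3; P(yellow | Bag B) = 1/2.
P(yellow) = 1/2·1/3 + 1/2·1/2 = 5/12.
By Bayes' rule, P(Bag B | yellow) = 1/4 / 5/12 = 3/5 ≈ 0.6000.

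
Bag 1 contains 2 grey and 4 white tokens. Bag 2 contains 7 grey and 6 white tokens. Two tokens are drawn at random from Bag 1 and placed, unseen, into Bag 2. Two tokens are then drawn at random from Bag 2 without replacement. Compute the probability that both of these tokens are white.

Condition on how many of the transferred tokens are white (from Bag 1: 4 white of 6; then Bag 2 has 15 total).
  0 white: C(4,0)C(2,2)/C(6,2) = 1/15; then P = C(6,2)/C(15,2) = 1/7
  1 white: C(4,1)C(2,1)/C(6,2) = 8/15; then P = C(7,2)/C(15,2) = 1/5
  2 white: C(4,2)C(2,0)/C(6,2) = 2/5; then P = C(8,2)/C(15,2) = 4/15
P(both white) = 39/175 ≈ 0.2229.

39/175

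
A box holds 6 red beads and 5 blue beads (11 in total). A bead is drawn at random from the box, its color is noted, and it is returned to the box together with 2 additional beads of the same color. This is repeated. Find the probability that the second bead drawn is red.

Condition on the first draw. If first is red (prob 6/11), second-red has prob (8)/(13); if not (prob 5/11), it has prob 6/(13).
P = (6/11)·(8/13) + (5/11)·(6/13) = 6/11 ≈ 0.5455.

6/11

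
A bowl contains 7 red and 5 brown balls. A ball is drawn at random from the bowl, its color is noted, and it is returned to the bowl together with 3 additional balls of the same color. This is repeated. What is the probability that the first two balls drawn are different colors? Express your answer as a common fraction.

Either brown then red, or red then brown; after the first draw the total is 15.
P = (5/12)·(7/15) + (7/12)·(5/15) = 7/18 ≈ 0.3889.

7/18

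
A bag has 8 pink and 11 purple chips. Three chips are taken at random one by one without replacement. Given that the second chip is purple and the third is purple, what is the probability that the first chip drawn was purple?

P(first=purple and the second chip is purple and the third is purple) = (11/19)·(10/18)·(9/17) = 55/323.
P(E) = Σ over first color = 440/2907 + 55/323 = 55/171.
By Bayes, P(first=purple | E) = 55/323 / 55/171 = 9/17 ≈ 0.5294.

9/17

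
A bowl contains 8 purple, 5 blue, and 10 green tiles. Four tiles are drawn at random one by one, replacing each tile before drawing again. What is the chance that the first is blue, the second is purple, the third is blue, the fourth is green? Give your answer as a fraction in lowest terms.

Multiply the conditional probability of each draw in order, with replacement (the composition resets each draw).
P = (5/23) · (8/23) · (5/23) · (10/23) = 2000/279841 ≈ 0.0071.

2000/279841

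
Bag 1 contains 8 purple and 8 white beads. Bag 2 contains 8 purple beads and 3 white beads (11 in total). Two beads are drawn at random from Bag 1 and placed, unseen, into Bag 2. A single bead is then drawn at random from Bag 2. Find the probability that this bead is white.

Condition on how many of the transferred beads are white (from Bag 1: 8 white of 16; then Bag 2 has 13 total).
  0 white: C(8,0)C(8,2)/C(16,2) = 7/30; then P = 3/13
  1 white: C(8,1)C(8,1)/C(16,2) = 8/15; then P = 4/13
  2 white: C(8,2)C(8,0)/C(16,2) = 7/30; then P = 5/13
P(white from Bag 2) = 4/13 ≈ 0.3077.

4/13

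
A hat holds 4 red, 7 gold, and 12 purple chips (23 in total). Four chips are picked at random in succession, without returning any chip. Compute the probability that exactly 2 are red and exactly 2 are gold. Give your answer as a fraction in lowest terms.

Unordered draws without replacement: count favorable combinations over C(23,4).
Favorable = C(4,2) · C(7,2) · C(12,0) = 126; total = C(23,4) = 8855.
P = 126/8855 = 18/1265 ≈ 0.0142.

18/1265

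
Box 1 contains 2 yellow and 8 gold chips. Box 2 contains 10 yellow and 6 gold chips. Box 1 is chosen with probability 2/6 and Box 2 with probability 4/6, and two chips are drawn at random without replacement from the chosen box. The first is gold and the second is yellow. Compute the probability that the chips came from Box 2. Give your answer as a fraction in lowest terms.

45/61

P(E | Box 1) = 8/45; P(E | Box 2) = 1/4.
P(E) = 1/3·8/45 + 2/3·1/4 = 61/270.
By Bayes' rule, P(Box 2 | E) = 1/6 / 61/270 = 45/61 ≈ 0.7377.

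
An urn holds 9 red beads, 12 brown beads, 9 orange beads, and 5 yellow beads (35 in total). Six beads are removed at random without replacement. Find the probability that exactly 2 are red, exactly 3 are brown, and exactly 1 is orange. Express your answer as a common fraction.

Unordered draws without replacement: count favorable combinations over C(35,6).
Favorable = C(9,2) · C(12,3) · C(9,1) · C(5,0) = 71280; total = C(35,6) = 1623160.
P = 71280/1623160 = 162/3689 ≈ 0.0439.

162/3689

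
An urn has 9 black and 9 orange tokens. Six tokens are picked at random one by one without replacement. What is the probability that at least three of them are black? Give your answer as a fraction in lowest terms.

Sum the hypergeometric tail for j = 3,…,6 black tokens.
Favorable = C(9,3)·C(9,3) + C(9,4)·C(9,2) + C(9,5)·C(9,1) + C(9,6)·C(9,0) = 12810; total = C(18,6) = 18564.
P = 12810/18564 = 305/442 ≈ 0.6900.

305/442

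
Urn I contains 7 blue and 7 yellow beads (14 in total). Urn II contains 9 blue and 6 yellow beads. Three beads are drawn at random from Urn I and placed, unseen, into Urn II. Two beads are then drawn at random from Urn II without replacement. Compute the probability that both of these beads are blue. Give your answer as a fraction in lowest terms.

145/442

Condition on how many of the transferred beads are blue (from Urn I: 7 blue of 14; then Urn II has 18 total).
  0 blue: C(7,0)C(7,3)/C(14,3) = 5/52; then P = C(9,2)/C(18,2) = 4/17
  1 blue: C(7,1)C(7,2)/C(14,3) = 21/52; then P = C(10,2)/C(18,2) = 5/17
  2 blue: C(7,2)C(7,1)/C(14,3) = 21/52; then P = C(11,2)/C(18,2) = 55/153
  3 blue: C(7,3)C(7,0)/C(14,3) = 5/52; then P = C(12,2)/C(18,2) = 22/51
P(both blue) = 145/442 ≈ 0.3281.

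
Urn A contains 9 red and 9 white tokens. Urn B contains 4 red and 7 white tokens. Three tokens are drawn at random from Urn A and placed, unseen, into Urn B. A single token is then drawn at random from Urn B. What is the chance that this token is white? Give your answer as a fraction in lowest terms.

17/28

Condition on how many of the transferred tokens are white (from Urn A: 9 white of 18; then Urn B has 14 total).
  0 white: C(9,0)C(9,3)/C(18,3) = 7/68; then P = 7/14
  1 white: C(9,1)C(9,2)/C(18,3) = 27/68; then P = 8/14
  2 white: C(9,2)C(9,1)/C(18,3) = 27/68; then P = 9/14
  3 white: C(9,3)C(9,0)/C(18,3) = 7/68; then P = 10/14
P(white from Urn B) = 17/28 ≈ 0.6071.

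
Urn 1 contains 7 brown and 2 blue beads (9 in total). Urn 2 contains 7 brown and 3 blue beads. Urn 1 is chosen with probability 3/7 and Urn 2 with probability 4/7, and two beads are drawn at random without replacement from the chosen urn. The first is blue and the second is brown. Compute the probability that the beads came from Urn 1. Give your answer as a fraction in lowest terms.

P(E | Urn 1) = 7/36; P(E | Urn 2) = 7/30.
P(E) = 3/7·7/36 + 4/7·7/30 = 13/60.
By Bayes' rule, P(Urn 1 | E) = 1/12 / 13/60 = 5/13 ≈ 0.3846.

5/13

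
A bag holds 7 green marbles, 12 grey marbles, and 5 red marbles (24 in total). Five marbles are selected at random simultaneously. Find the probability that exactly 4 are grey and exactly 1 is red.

75/1288

Unordered draws without replacement: count favorable combinations over C(24,5).
Favorable = C(7,0) · C(12,4) · C(5,1) = 2475; total = C(24,5) = 42504.
P = 2475/42504 = 75/1288 ≈ 0.0582.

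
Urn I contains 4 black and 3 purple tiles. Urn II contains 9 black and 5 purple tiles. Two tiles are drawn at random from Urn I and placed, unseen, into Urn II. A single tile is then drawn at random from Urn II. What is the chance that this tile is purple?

Condition on how many of the transferred tiles are purple (from Urn I: 3 purple of 7; then Urn II has 16 total).
  0 purple: C(3,0)C(4,2)/C(7,2) = 2/7; then P = 5/16
  1 purple: C(3,1)C(4,1)/C(7,2) = 4/7; then P = 6/16
  2 purple: C(3,2)C(4,0)/C(7,2) = 1/7; then P = 7/16
P(purple from Urn II) = 41/112 ≈ 0.3661.

41/112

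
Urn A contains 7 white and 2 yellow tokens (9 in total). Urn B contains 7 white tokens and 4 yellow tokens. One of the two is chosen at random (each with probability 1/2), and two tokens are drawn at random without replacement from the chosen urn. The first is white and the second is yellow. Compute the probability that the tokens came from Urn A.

55/127

P(E | Urn A) = 7/36; P(E | Urn B) = 14/55.
P(E) = 1/2·7/36 + 1/2·14/55 = 889/3960.
By Bayes' rule, P(Urn A | E) = 7/72 / 889/3960 = 55/127 ≈ 0.4331.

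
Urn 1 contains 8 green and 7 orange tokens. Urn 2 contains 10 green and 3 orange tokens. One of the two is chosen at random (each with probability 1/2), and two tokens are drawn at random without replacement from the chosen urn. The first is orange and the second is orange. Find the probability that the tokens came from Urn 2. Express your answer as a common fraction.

P(E | Urn 1) = 1/5; P(E | Urn 2) = 1/26.
P(E) = 1/2·1/5 + 1/2·1/26 = 31/260.
By Bayes' rule, P(Urn 2 | E) = 1/52 / 31/260 = 5/31 ≈ 0.1613.

5/31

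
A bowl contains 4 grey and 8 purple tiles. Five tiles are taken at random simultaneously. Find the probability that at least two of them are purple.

98/99

Sum the hypergeometric tail for j = 2,…,5 purple tiles.
Favorable = C(8,2)·C(4,3) + C(8,3)·C(4,2) + C(8,4)·C(4,1) + C(8,5)·C(4,0) = 784; total = C(12,5) = 792.
P = 784/792 = 98/99 ≈ 0.9899.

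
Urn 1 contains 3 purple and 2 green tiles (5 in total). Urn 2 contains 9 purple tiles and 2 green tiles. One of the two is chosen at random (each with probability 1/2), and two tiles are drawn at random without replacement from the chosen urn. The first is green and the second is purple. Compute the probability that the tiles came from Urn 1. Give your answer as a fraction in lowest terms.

P(E | Urn 1) = 3/10; P(E | Urn 2) = 9/55.
P(E) = 1/2·3/10 + 1/2·9/55 = 51/220.
By Bayes' rule, P(Urn 1 | E) = 3/20 / 51/220 = 11/17 ≈ 0.6471.

11/17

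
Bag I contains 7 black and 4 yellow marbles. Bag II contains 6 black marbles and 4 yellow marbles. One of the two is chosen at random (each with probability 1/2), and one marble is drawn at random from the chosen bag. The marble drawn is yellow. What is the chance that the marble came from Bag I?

10/21

P(yellow | Bag I) = 4/11; P(yellow | Bag II) = 2/5.
P(yellow) = 1/2·4/11 + 1/2·2/5 = 21/55.
By Bayes' rule, P(Bag I | yellow) = 2/11 / 21/55 = 10/21 ≈ 0.4762.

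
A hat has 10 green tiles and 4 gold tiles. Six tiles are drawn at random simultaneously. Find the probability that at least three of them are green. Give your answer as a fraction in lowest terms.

Sum the hypergeometric tail for j = 3,…,6 green tiles.
Favorable = C(10,3)·C(4,3) + C(10,4)·C(4,2) + C(10,5)·C(4,1) + C(10,6)·C(4,0) = 2958; total = C(14,6) = 3003.
P = 2958/3003 = 986/1001 ≈ 0.9850.

986/1001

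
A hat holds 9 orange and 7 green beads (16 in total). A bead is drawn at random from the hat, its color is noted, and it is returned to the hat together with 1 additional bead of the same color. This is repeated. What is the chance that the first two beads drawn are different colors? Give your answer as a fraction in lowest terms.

Either orange then green, or green then orange; after the first draw the total is 17.
P = (9/16)·(7/17) + (7/16)·(9/17) = 63/136 ≈ 0.4632.

63/136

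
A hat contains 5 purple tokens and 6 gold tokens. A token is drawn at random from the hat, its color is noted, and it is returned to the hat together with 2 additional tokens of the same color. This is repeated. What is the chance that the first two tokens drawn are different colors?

Either purple then gold, or gold then purple; after the first draw the total is 13.
P = (5/11)·(6/13) + (6/11)·(5/13) = 60/143 ≈ 0.4196.

60/143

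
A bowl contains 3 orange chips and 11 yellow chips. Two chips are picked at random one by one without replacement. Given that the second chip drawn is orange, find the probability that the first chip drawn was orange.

P(first=orange and the second chip drawn is orange) = (3/14)·(2/13) = 3/91.
P(the second chip drawn is orange) = Σ over first color = 3/91 + 33/182 = 3/14.
By Bayes, P(first=orange | the second chip drawn is orange) = 3/91 / 3/14 = 2/13 ≈ 0.1538.

2/13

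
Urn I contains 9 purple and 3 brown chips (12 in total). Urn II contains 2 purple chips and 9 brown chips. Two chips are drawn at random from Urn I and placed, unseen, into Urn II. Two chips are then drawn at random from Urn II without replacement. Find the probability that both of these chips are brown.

Condition on how many of the transferred chips are brown (from Urn I: 3 brown of 12; then Urn II has 13 total).
  0 brown: C(3,0)C(9,2)/C(12,2) = 6/11; then P = C(9,2)/C(13,2) = 6/13
  1 brown: C(3,1)C(9,1)/C(12,2) = 9/22; then P = C(10,2)/C(13,2) = 15/26
  2 brown: C(3,2)C(9,0)/C(12,2) = 1/22; then P = C(11,2)/C(13,2) = 55/78
P(both brown) = 223/429 ≈ 0.5198.

223/429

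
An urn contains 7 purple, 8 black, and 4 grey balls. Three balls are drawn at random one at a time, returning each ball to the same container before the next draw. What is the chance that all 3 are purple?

Multiply the conditional probability of each draw in order, with replacement (the composition resets each draw).
P = (7/19) · (7/19) · (7/19) = 343/6859 ≈ 0.0500.

343/6859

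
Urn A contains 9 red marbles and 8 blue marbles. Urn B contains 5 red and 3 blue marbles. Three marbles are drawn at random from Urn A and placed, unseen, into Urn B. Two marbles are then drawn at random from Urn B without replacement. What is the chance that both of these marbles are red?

Condition on how many of the transferred marbles are red (from Urn A: 9 red of 17; then Urn B has 11 total).
  0 red: C(9,0)C(8,3)/C(17,3) = 7/85; then P = C(5,2)/C(11,2) = 2/11
  1 red: C(9,1)C(8,2)/C(17,3) = 63/170; then P = C(6,2)/C(11,2) = 3/11
  2 red: C(9,2)C(8,1)/C(17,3) = 36/85; then P = C(7,2)/C(11,2) = 21/55
  3 red: C(9,3)C(8,0)/C(17,3) = 21/170; then P = C(8,2)/C(11,2) = 28/55
P(both red) = 637/1870 ≈ 0.3406.

637/1870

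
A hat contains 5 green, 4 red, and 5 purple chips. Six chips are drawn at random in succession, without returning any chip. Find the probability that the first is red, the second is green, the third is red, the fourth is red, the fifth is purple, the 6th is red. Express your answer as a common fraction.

5/18018

Multiply the conditional probability of each draw in order, without replacement, so each draw removes one from its color and from the total.
P = (4/14) · (5/13) · (3/12) · (2/11) · (5/10) · (1/9) = 5/18018 ≈ 0.0003.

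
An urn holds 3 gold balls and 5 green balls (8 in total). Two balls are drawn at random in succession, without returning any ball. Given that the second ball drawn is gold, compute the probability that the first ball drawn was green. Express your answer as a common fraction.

5/7

P(first=green and the second ball drawn is gold) = (5/8)·(3/7) = 15/56.
P(the second ball drawn is gold) = Σ over first color = 3/28 + 15/56 = 3/8.
By Bayes, P(first=green | the second ball drawn is gold) = 15/56 / 3/8 = 5/7 ≈ 0.7143.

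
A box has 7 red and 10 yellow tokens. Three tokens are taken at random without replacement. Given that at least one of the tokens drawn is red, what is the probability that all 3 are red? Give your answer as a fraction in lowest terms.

1/16

P(all 3 red) = C(7,3)/C(17,3) = 7/136; P(at least one red) = 1 − C(10,3)/C(17,3) = 14/17.
Since 'all 3 red' ⊆ 'at least one red', P(all 3 | at least one) = 7/136 / 14/17 = 1/16 ≈ 0.0625.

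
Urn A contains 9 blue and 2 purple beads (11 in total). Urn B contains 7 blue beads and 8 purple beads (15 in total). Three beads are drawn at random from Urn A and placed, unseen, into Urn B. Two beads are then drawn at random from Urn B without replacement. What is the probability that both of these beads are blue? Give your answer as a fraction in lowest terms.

Condition on how many of the transferred beads are blue (from Urn A: 9 blue of 11; then Urn B has 18 total).
  1 blue: C(9,1)C(2,2)/C(11,3) = 3/55; then P = C(8,2)/C(18,2) = 28/153
  2 blue: C(9,2)C(2,1)/C(11,3) = 24/55; then P = C(9,2)/C(18,2) = 4/17
  3 blue: C(9,3)C(2,0)/C(11,3) = 28/55; then P = C(10,2)/C(18,2) = 5/17
P(both blue) = 736/2805 ≈ 0.2624.

736/2805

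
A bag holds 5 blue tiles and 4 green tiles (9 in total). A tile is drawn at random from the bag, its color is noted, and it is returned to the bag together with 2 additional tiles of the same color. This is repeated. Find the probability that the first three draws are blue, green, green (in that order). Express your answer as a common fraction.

40/429

Track the composition after each reinforcement of +2.
P = (5/9) · (4/11) · (6/13) = 40/429 ≈ 0.0932.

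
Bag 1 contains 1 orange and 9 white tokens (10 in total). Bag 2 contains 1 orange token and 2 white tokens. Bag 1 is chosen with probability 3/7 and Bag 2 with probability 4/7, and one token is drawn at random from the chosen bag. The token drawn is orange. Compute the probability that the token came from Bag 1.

P(orange | Bag 1) = 1/10; P(orange | Bag 2) = 1/3.
P(orange) = 3/7·1/10 + 4/7·1/3 = 7/30.
By Bayes' rule, P(Bag 1 | orange) = 3/70 / 7/30 = 9/49 ≈ 0.1837.

9/49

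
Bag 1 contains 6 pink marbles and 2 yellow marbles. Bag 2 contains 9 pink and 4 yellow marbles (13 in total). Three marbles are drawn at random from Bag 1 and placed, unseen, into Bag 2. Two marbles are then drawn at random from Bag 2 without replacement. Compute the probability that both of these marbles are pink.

27/56

Condition on how many of the transferred marbles are pink (from Bag 1: 6 pink of 8; then Bag 2 has 16 total).
  1 pink: C(6,1)C(2,2)/C(8,3) = 3/28; then P = C(10,2)/C(16,2) = 3/8
  2 pink: C(6,2)C(2,1)/C(8,3) = 15/28; then P = C(11,2)/C(16,2) = 11/24
  3 pink: C(6,3)C(2,0)/C(8,3) = 5/14; then P = C(12,2)/C(16,2) = 11/20
P(both pink) = 27/56 ≈ 0.4821.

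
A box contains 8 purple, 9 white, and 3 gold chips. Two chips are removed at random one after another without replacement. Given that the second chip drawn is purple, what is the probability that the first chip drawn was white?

P(first=white and the second chip drawn is purple) = (9/20)·(8/19) = 18/95.
P(the second chip drawn is purple) = Σ over first color = 14/95 + 18/95 + 6/95 = 2/5.
By Bayes, P(first=white | the second chip drawn is purple) = 18/95 / 2/5 = 9/19 ≈ 0.4737.

9/19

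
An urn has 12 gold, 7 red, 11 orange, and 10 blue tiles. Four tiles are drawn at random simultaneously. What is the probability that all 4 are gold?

99/18278

Unordered draws without replacement: count favorable combinations over C(40,4).
Favorable = C(12,4) · C(7,0) · C(11,0) · C(10,0) = 495; total = C(40,4) = 91390.
P = 495/91390 = 99/18278 ≈ 0.0054.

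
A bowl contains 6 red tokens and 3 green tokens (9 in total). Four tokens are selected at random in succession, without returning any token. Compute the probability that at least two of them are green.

17/42

Sum the hypergeometric tail for j = 2,…,3 green tokens.
Favorable = C(3,2)·C(6,2) + C(3,3)·C(6,1) = 51; total = C(9,4) = 126.
P = 51/126 = 17/42 ≈ 0.4048.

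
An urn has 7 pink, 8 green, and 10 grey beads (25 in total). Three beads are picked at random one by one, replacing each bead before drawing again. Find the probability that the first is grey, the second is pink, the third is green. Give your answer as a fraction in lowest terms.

112/3125

Multiply the conditional probability of each draw in order, with replacement (the composition resets each draw).
P = (10/25) · (7/25) · (8/25) = 112/3125 ≈ 0.0358.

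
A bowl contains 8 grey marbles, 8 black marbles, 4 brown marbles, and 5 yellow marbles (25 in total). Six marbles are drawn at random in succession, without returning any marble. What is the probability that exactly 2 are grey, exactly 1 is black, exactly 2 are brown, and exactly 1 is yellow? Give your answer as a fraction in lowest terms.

48/1265

Unordered draws without replacement: count favorable combinations over C(25,6).
Favorable = C(8,2) · C(8,1) · C(4,2) · C(5,1) = 6720; total = C(25,6) = 177100.
P = 6720/177100 = 48/1265 ≈ 0.0379.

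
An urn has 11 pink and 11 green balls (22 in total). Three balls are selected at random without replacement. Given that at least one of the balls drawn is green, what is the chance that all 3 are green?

P(all 3 green) = C(11,3)/C(22,3) = 3/28; P(at least one green) = 1 − C(11,3)/C(22,3) = 25/28.
Since 'all 3 green' ⊆ 'at least one green', P(all 3 | at least one) = 3/28 / 25/28 = 3/25 ≈ 0.1200.

3/25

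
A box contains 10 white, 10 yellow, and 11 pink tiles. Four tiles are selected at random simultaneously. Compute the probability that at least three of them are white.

Sum the hypergeometric tail for j = 3,…,4 white tiles.
Favorable = C(10,3)·C(21,1) + C(10,4)·C(21,0) = 2730; total = C(31,4) = 31465.
P = 2730/31465 = 78/899 ≈ 0.0868.

78/899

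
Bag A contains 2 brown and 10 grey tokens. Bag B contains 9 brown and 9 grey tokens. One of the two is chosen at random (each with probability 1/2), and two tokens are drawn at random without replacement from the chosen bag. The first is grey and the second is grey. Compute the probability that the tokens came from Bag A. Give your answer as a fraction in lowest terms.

255/343

P(E | Bag A) = 15/22; P(E | Bag B) = 4/17.
P(E) = 1/2·15/22 + 1/2·4/17 = 343/748.
By Bayes' rule, P(Bag A | E) = 15/44 / 343/748 = 255/343 ≈ 0.7434.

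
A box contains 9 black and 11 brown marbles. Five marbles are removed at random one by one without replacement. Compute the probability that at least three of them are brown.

Sum the hypergeometric tail for j = 3,…,5 brown marbles.
Favorable = C(11,3)·C(9,2) + C(11,4)·C(9,1) + C(11,5)·C(9,0) = 9372; total = C(20,5) = 15504.
P = 9372/15504 = 781/1292 ≈ 0.6045.

781/1292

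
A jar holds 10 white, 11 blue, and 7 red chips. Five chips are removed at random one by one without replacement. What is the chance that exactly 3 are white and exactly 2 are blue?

Unordered draws without replacement: count favorable combinations over C(28,5).
Favorable = C(10,3) · C(11,2) · C(7,0) = 6600; total = C(28,5) = 98280.
P = 6600/98280 = 55/819 ≈ 0.0672.

55/819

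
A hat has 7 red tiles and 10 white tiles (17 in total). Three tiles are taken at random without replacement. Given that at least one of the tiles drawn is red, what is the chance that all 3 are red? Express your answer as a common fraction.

1/16

P(all 3 red) = C(7,3)/C(17,3) = 7/136; P(at least one red) = 1 − C(10,3)/C(17,3) = 14/17.
Since 'all 3 red' ⊆ 'at least one red', P(all 3 | at least one) = 7/136 / 14/17 = 1/16 ≈ 0.0625.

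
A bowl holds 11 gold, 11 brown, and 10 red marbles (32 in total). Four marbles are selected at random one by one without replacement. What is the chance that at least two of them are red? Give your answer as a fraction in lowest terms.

Sum the hypergeometric tail for j = 2,…,4 red marbles.
Favorable = C(10,2)·C(22,2) + C(10,3)·C(22,1) + C(10,4)·C(22,0) = 13245; total = C(32,4) = 35960.
P = 13245/35960 = 2649/7192 ≈ 0.3683.

2649/7192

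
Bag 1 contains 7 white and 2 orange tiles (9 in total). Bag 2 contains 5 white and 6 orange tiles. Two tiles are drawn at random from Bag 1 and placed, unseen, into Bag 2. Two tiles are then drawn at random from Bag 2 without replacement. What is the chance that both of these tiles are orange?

Condition on how many of the transferred tiles are orange (from Bag 1: 2 orange of 9; then Bag 2 has 13 total).
  0 orange: C(2,0)C(7,2)/C(9,2) = 7/12; then P = C(6,2)/C(13,2) = 5/26
  1 orange: C(2,1)C(7,1)/C(9,2) = 7/18; then P = C(7,2)/C(13,2) = 7/26
  2 orange: C(2,2)C(7,0)/C(9,2) = 1/36; then P = C(8,2)/C(13,2) = 14/39
P(both orange) = 49/216 ≈ 0.2269.

49/216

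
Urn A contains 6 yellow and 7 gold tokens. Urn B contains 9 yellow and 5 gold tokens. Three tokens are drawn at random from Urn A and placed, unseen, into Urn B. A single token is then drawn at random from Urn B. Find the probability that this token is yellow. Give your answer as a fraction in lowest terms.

135/221

Condition on how many of the transferred tokens are yellow (from Urn A: 6 yellow of 13; then Urn B has 17 total).
  0 yellow: C(6,0)C(7,3)/C(13,3) = 35/286; then P = 9/17
  1 yellow: C(6,1)C(7,2)/C(13,3) = 63/143; then P = 10/17
  2 yellow: C(6,2)C(7,1)/C(13,3) = 105/286; then P = 11/17
  3 yellow: C(6,3)C(7,0)/C(13,3) = 10/143; then P = 12/17
P(yellow from Urn B) = 135/221 ≈ 0.6109.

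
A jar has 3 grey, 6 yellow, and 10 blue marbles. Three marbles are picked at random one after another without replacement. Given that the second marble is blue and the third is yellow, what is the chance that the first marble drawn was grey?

P(first=grey and the second marble is blue and the third is yellow) = (3/19)·(10/18)·(6/17) = 10/323.
P(E) = Σ over first color = 10/323 + 50/969 + 30/323 = 10/57.
By Bayes, P(first=grey | E) = 10/323 / 10/57 = 3/17 ≈ 0.1765.

3/17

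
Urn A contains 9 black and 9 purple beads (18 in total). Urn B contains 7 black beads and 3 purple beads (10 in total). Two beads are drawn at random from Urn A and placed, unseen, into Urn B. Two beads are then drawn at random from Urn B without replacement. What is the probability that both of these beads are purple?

53/561

Condition on how many of the transferred beads are purple (from Urn A: 9 purple of 18; then Urn B has 12 total).
  0 purple: C(9,0)C(9,2)/C(18,2) = 4/17; then P = C(3,2)/C(12,2) = 1/22
  1 purple: C(9,1)C(9,1)/C(18,2) = 9/17; then P = C(4,2)/C(12,2) = 1/11
  2 purple: C(9,2)C(9,0)/C(18,2) = 4/17; then P = C(5,2)/C(12,2) = 5/33
P(both purple) = 53/561 ≈ 0.0945.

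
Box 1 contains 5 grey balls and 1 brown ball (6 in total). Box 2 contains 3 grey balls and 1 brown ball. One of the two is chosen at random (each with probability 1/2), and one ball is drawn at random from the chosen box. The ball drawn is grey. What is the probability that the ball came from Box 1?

P(grey | Box 1) = 5/6; P(grey | Box 2) = 3/4.
P(grey) = 1/2·5/6 + 1/2·3/4 = 19/24.
By Bayes' rule, P(Box 1 | grey) = 5/12 / 19/24 = 10/19 ≈ 0.5263.

10/19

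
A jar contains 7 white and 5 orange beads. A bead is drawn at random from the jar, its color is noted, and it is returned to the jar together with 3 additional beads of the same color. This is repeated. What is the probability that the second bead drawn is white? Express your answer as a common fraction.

7/12

Condition on the first draw. If first is white (prob 7/12), second-white has prob (10)/(15); if not (prob 5/12), it has prob 7/(15).
P = (7/12)·(10/15) + (5/12)·(7/15) = 7/12 ≈ 0.5833.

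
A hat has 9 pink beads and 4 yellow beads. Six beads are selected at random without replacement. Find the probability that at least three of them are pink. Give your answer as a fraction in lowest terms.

140/143

Sum the hypergeometric tail for j = 3,…,6 pink beads.
Favorable = C(9,3)·C(4,3) + C(9,4)·C(4,2) + C(9,5)·C(4,1) + C(9,6)·C(4,0) = 1680; total = C(13,6) = 1716.
P = 1680/1716 = 140/143 ≈ 0.9790.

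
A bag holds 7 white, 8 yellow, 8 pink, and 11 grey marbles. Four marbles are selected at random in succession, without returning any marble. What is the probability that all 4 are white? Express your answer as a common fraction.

Unordered draws without replacement: count favorable combinations over C(34,4).
Favorable = C(7,4) · C(8,0) · C(8,0) · C(11,0) = 35; total = C(34,4) = 46376.
P = 35/46376 = 35/46376 ≈ 0.0008.

35/46376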